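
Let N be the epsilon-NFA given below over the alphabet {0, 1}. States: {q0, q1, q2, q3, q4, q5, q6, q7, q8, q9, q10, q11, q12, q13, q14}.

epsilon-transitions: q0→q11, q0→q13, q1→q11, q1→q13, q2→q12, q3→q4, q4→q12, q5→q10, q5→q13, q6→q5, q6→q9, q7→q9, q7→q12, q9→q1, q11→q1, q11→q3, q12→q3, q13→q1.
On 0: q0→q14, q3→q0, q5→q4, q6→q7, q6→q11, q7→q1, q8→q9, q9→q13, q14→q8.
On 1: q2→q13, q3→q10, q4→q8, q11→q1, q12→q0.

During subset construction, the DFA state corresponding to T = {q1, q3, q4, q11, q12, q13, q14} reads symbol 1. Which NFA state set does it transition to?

q3 on 1 → {q10}.
q4 on 1 → {q8}.
q11 on 1 → {q1}.
q12 on 1 → {q0}.
No 1-transition from q1, q13, q14.
Union after reading 1: {q0, q1, q8, q10}.
Now take the epsilon-closure:
From q0 via epsilon: add q11, q13.
From q11 via epsilon: add q3.
From q3 via epsilon: add q4.
From q4 via epsilon: add q12.
No new states can be added; the closed set is {q0, q1, q3, q4, q8, q10, q11, q12, q13}.

{q0, q1, q3, q4, q8, q10, q11, q12, q13}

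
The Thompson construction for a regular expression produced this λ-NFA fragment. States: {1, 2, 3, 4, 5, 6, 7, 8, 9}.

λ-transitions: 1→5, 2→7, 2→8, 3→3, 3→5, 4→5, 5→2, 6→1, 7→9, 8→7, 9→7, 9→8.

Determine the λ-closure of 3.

{2, 3, 5, 7, 8, 9}

Start with {3}.
From 3 via λ: add 5.
From 5 via λ: add 2.
From 2 via λ: add 7, 8.
From 7 via λ: add 9.
No new states can be added; the closed set is {2, 3, 5, 7, 8, 9}.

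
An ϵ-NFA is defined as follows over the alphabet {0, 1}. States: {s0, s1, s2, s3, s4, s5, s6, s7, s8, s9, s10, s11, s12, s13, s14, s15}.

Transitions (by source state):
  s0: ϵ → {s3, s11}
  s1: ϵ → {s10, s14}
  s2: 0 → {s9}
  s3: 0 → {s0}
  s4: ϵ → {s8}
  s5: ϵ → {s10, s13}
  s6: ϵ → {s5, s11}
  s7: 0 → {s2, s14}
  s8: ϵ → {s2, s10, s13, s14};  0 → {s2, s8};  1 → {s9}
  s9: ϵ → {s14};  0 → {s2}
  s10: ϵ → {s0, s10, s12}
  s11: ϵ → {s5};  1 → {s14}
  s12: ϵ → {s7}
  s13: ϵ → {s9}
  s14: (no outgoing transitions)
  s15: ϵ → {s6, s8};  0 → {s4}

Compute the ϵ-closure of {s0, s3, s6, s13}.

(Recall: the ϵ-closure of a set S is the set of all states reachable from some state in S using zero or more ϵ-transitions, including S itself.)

{s0, s3, s5, s6, s7, s9, s10, s11, s12, s13, s14}

Start with {s0, s3, s6, s13}.
From s0 via ϵ: add s11.
From s6 via ϵ: add s5.
From s13 via ϵ: add s9.
From s5 via ϵ: add s10.
From s9 via ϵ: add s14.
From s10 via ϵ: add s12.
From s12 via ϵ: add s7.
No new states can be added; the closed set is {s0, s3, s5, s6, s7, s9, s10, s11, s12, s13, s14}.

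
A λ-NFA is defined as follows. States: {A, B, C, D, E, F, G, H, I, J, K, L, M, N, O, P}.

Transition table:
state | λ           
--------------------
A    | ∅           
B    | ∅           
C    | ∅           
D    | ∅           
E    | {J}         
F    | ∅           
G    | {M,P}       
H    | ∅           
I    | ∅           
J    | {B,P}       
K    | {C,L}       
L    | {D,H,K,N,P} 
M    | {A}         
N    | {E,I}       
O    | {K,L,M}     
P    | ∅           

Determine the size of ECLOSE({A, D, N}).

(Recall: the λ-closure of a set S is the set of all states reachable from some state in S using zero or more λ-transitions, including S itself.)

Start with {A, D, N}.
From N via λ: add E, I.
From E via λ: add J.
From J via λ: add B, P.
λ-closure = {A, B, D, E, I, J, N, P}, which has 8 states.

8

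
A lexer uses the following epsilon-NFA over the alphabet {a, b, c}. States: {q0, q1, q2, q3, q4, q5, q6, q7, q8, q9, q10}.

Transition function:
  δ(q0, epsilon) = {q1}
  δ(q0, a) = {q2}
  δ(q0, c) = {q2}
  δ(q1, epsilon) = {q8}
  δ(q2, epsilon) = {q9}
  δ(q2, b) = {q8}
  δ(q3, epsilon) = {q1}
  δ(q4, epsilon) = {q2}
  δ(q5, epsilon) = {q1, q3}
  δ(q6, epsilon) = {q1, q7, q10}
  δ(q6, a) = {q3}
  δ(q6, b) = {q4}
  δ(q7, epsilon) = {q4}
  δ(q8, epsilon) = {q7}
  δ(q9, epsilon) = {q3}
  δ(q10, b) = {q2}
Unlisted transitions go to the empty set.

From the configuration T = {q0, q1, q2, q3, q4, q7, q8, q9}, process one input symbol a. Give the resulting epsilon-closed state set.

{q1, q2, q3, q4, q7, q8, q9}

q0 on a → {q2}.
No a-transition from q1, q2, q3, q4, q7, q8, q9.
Union after reading a: {q2}.
Now take the epsilon-closure:
From q2 via epsilon: add q9.
From q9 via epsilon: add q3.
From q3 via epsilon: add q1.
From q1 via epsilon: add q8.
From q8 via epsilon: add q7.
From q7 via epsilon: add q4.
No new states can be added; the closed set is {q1, q2, q3, q4, q7, q8, q9}.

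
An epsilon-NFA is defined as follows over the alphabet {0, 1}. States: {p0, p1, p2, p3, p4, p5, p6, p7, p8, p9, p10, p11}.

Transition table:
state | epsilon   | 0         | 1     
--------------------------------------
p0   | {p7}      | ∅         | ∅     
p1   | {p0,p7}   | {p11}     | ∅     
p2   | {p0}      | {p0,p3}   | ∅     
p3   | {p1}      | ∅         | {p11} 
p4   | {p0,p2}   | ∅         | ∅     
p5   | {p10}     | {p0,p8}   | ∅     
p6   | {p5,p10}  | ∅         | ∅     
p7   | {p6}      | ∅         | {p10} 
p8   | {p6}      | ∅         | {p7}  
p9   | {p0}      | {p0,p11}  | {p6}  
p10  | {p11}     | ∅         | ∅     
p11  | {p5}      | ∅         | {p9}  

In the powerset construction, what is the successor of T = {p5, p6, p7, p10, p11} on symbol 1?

p7 on 1 → {p10}.
p11 on 1 → {p9}.
No 1-transition from p5, p6, p10.
Union after reading 1: {p9, p10}.
Now take the epsilon-closure:
From p9 via epsilon: add p0.
From p10 via epsilon: add p11.
From p0 via epsilon: add p7.
From p11 via epsilon: add p5.
From p7 via epsilon: add p6.
No new states can be added; the closed set is {p0, p5, p6, p7, p9, p10, p11}.

{p0, p5, p6, p7, p9, p10, p11}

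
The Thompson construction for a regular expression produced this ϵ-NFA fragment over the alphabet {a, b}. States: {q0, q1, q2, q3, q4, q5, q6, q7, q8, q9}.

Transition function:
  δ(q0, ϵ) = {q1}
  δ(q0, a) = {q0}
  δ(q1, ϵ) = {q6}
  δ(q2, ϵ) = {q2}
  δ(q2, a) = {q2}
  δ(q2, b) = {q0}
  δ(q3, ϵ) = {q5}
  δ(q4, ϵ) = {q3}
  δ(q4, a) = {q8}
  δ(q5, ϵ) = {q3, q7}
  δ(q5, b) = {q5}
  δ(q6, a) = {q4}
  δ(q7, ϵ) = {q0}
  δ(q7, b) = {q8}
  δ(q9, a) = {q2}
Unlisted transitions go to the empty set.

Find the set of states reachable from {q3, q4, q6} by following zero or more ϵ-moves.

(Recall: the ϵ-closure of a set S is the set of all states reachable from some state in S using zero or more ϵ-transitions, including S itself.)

{q0, q1, q3, q4, q5, q6, q7}

Start with {q3, q4, q6}.
From q3 via ϵ: add q5.
From q5 via ϵ: add q7.
From q7 via ϵ: add q0.
From q0 via ϵ: add q1.
No new states can be added; the closed set is {q0, q1, q3, q4, q5, q6, q7}.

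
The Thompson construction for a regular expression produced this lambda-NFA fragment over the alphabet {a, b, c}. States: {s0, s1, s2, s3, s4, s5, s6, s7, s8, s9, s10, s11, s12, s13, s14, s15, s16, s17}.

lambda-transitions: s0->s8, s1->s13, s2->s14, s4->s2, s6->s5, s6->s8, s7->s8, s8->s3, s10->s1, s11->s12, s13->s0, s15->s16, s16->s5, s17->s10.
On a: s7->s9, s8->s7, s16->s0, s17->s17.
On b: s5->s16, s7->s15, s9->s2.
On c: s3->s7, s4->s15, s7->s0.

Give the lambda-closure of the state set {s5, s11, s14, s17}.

{s0, s1, s3, s5, s8, s10, s11, s12, s13, s14, s17}

Start with {s5, s11, s14, s17}.
From s11 via lambda: add s12.
From s17 via lambda: add s10.
From s10 via lambda: add s1.
From s1 via lambda: add s13.
From s13 via lambda: add s0.
From s0 via lambda: add s8.
From s8 via lambda: add s3.
No new states can be added; the closed set is {s0, s1, s3, s5, s8, s10, s11, s12, s13, s14, s17}.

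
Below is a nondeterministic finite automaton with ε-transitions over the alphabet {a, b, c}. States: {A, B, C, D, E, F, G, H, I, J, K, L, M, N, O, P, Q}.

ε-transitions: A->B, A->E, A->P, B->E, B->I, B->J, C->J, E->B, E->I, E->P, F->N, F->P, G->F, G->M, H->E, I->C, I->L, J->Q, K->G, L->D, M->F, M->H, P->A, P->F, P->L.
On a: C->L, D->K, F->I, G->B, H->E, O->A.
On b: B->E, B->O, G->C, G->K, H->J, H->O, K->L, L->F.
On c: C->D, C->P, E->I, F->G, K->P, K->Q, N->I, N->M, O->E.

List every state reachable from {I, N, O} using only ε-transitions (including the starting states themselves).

Start with {I, N, O}.
From I via ε: add C, L.
From C via ε: add J.
From L via ε: add D.
From J via ε: add Q.
No new states can be added; the closed set is {C, D, I, J, L, N, O, Q}.

{C, D, I, J, L, N, O, Q}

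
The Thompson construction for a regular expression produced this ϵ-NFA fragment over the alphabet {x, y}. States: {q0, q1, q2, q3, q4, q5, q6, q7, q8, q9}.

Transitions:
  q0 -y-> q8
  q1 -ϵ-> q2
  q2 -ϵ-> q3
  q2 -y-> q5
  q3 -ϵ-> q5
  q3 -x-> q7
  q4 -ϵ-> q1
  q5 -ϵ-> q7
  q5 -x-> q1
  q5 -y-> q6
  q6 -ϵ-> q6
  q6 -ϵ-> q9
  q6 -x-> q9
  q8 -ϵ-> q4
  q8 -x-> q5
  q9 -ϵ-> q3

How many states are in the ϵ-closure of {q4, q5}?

Start with {q4, q5}.
From q4 via ϵ: add q1.
From q5 via ϵ: add q7.
From q1 via ϵ: add q2.
From q2 via ϵ: add q3.
ϵ-closure = {q1, q2, q3, q4, q5, q7}, which has 6 states.

6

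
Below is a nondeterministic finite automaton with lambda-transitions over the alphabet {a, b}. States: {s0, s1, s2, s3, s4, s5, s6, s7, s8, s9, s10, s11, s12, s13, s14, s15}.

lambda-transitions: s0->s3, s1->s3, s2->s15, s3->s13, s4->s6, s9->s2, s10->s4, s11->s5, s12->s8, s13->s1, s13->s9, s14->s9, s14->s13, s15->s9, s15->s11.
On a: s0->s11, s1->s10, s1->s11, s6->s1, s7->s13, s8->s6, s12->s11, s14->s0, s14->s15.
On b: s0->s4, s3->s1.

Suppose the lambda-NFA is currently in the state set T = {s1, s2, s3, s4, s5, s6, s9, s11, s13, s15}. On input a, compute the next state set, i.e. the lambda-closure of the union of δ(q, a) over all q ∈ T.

{s1, s2, s3, s4, s5, s6, s9, s10, s11, s13, s15}

s1 on a → {s10, s11}.
s6 on a → {s1}.
No a-transition from s2, s3, s4, s5, s9, s11, s13, s15.
Union after reading a: {s1, s10, s11}.
Now take the lambda-closure:
From s1 via lambda: add s3.
From s10 via lambda: add s4.
From s11 via lambda: add s5.
From s3 via lambda: add s13.
From s4 via lambda: add s6.
From s13 via lambda: add s9.
From s9 via lambda: add s2.
From s2 via lambda: add s15.
No new states can be added; the closed set is {s1, s2, s3, s4, s5, s6, s9, s10, s11, s13, s15}.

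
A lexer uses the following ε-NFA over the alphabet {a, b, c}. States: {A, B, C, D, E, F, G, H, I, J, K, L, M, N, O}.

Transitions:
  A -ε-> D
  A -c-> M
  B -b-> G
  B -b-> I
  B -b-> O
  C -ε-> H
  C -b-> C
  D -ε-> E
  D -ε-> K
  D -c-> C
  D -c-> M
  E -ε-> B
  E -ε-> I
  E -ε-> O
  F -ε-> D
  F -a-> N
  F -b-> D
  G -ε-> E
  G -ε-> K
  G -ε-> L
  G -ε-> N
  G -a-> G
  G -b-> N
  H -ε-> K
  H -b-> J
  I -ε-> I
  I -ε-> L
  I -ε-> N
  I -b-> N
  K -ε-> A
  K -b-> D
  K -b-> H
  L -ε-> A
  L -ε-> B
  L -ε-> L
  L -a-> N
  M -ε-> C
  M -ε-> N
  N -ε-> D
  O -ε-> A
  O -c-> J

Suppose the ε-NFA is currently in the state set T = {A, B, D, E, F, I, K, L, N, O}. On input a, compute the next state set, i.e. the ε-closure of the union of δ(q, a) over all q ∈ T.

F on a → {N}.
L on a → {N}.
No a-transition from A, B, D, E, I, K, N, O.
Union after reading a: {N}.
Now take the ε-closure:
From N via ε: add D.
From D via ε: add E, K.
From E via ε: add B, I, O.
From K via ε: add A.
From I via ε: add L.
No new states can be added; the closed set is {A, B, D, E, I, K, L, N, O}.

{A, B, D, E, I, K, L, N, O}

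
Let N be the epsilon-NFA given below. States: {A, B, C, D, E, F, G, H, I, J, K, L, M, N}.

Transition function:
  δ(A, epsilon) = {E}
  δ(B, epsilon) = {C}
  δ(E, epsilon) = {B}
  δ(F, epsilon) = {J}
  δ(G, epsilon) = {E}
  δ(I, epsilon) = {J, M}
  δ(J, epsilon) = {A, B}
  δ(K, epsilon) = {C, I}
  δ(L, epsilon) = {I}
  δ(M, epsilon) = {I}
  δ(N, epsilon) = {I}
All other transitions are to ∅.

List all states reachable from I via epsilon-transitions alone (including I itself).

{A, B, C, E, I, J, M}

Start with {I}.
From I via epsilon: add J, M.
From J via epsilon: add A, B.
From A via epsilon: add E.
From B via epsilon: add C.
No new states can be added; the closed set is {A, B, C, E, I, J, M}.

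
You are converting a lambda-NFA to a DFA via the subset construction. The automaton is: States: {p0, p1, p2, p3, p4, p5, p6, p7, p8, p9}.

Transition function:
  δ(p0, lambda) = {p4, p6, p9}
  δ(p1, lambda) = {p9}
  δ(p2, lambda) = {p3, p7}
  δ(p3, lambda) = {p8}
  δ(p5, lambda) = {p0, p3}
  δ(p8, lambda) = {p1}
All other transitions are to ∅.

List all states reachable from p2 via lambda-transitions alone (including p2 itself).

Start with {p2}.
From p2 via lambda: add p3, p7.
From p3 via lambda: add p8.
From p8 via lambda: add p1.
From p1 via lambda: add p9.
No new states can be added; the closed set is {p1, p2, p3, p7, p8, p9}.

{p1, p2, p3, p7, p8, p9}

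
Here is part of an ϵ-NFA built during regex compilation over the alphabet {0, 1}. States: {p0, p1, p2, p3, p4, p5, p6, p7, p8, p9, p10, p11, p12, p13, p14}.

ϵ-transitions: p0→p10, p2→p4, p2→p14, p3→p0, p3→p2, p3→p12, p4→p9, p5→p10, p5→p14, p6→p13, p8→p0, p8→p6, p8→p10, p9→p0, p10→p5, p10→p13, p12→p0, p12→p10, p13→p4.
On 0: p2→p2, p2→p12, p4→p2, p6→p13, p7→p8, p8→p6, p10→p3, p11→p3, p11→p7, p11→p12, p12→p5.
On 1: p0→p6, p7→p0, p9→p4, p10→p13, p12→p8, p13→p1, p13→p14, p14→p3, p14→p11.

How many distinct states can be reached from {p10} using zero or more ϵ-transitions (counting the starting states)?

7

Start with {p10}.
From p10 via ϵ: add p5, p13.
From p5 via ϵ: add p14.
From p13 via ϵ: add p4.
From p4 via ϵ: add p9.
From p9 via ϵ: add p0.
ϵ-closure = {p0, p4, p5, p9, p10, p13, p14}, which has 7 states.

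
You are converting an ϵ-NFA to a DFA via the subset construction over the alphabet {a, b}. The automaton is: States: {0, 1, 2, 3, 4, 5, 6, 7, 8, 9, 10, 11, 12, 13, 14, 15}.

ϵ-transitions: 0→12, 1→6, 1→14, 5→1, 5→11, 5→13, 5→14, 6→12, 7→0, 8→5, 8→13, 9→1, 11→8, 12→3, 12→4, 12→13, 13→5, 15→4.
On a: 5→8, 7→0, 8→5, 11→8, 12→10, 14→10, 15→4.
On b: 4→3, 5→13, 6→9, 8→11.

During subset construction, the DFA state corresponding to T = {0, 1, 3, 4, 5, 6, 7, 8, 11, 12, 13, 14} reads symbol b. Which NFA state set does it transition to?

4 on b → {3}.
5 on b → {13}.
6 on b → {9}.
8 on b → {11}.
No b-transition from 0, 1, 3, 7, 11, 12, 13, 14.
Union after reading b: {3, 9, 11, 13}.
Now take the ϵ-closure:
From 9 via ϵ: add 1.
From 11 via ϵ: add 8.
From 13 via ϵ: add 5.
From 1 via ϵ: add 6, 14.
From 6 via ϵ: add 12.
From 12 via ϵ: add 4.
No new states can be added; the closed set is {1, 3, 4, 5, 6, 8, 9, 11, 12, 13, 14}.

{1, 3, 4, 5, 6, 8, 9, 11, 12, 13, 14}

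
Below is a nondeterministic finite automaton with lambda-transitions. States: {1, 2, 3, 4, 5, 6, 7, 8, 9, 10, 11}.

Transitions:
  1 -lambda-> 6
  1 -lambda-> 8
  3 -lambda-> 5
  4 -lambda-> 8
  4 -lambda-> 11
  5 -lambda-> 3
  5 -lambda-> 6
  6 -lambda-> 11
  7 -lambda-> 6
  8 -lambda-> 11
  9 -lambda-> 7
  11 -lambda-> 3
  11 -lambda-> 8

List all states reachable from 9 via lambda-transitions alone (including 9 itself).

Start with {9}.
From 9 via lambda: add 7.
From 7 via lambda: add 6.
From 6 via lambda: add 11.
From 11 via lambda: add 3, 8.
From 3 via lambda: add 5.
No new states can be added; the closed set is {3, 5, 6, 7, 8, 9, 11}.

{3, 5, 6, 7, 8, 9, 11}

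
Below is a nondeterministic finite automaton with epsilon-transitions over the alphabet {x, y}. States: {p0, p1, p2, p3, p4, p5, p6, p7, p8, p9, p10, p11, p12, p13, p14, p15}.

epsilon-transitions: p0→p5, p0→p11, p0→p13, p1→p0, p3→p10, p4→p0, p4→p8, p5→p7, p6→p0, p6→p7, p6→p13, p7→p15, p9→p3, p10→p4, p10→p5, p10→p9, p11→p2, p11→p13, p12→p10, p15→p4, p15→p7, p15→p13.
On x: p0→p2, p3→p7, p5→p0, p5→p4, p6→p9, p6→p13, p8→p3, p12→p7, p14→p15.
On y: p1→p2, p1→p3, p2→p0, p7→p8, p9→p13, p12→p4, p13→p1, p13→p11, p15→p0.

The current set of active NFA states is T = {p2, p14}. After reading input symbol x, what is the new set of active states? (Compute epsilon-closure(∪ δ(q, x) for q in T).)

p14 on x → {p15}.
No x-transition from p2.
Union after reading x: {p15}.
Now take the epsilon-closure:
From p15 via epsilon: add p4, p7, p13.
From p4 via epsilon: add p0, p8.
From p0 via epsilon: add p5, p11.
From p11 via epsilon: add p2.
No new states can be added; the closed set is {p0, p2, p4, p5, p7, p8, p11, p13, p15}.

{p0, p2, p4, p5, p7, p8, p11, p13, p15}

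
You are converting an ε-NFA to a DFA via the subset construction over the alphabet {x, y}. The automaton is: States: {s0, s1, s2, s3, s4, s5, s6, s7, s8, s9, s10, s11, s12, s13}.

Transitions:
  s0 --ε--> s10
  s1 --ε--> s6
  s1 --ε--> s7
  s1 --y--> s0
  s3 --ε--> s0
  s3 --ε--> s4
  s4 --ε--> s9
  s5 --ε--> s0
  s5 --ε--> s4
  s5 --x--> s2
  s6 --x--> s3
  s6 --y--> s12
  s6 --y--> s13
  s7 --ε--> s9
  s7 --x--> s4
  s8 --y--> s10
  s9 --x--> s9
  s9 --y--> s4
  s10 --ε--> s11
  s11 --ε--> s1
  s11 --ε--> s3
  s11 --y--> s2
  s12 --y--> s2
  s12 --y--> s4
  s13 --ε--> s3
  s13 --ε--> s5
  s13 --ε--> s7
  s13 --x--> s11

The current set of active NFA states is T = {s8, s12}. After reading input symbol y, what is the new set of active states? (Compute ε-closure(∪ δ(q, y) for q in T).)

s8 on y → {s10}.
s12 on y → {s2, s4}.
Union after reading y: {s2, s4, s10}.
Now take the ε-closure:
From s4 via ε: add s9.
From s10 via ε: add s11.
From s11 via ε: add s1, s3.
From s1 via ε: add s6, s7.
From s3 via ε: add s0.
No new states can be added; the closed set is {s0, s1, s2, s3, s4, s6, s7, s9, s10, s11}.

{s0, s1, s2, s3, s4, s6, s7, s9, s10, s11}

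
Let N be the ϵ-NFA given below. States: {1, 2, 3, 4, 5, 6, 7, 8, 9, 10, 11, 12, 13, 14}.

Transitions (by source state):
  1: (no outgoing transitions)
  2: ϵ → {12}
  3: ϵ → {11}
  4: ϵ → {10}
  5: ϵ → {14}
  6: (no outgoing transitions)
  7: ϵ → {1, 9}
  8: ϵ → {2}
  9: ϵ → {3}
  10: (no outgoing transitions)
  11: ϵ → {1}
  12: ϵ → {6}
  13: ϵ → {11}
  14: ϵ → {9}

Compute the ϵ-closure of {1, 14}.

Start with {1, 14}.
From 14 via ϵ: add 9.
From 9 via ϵ: add 3.
From 3 via ϵ: add 11.
No new states can be added; the closed set is {1, 3, 9, 11, 14}.

{1, 3, 9, 11, 14}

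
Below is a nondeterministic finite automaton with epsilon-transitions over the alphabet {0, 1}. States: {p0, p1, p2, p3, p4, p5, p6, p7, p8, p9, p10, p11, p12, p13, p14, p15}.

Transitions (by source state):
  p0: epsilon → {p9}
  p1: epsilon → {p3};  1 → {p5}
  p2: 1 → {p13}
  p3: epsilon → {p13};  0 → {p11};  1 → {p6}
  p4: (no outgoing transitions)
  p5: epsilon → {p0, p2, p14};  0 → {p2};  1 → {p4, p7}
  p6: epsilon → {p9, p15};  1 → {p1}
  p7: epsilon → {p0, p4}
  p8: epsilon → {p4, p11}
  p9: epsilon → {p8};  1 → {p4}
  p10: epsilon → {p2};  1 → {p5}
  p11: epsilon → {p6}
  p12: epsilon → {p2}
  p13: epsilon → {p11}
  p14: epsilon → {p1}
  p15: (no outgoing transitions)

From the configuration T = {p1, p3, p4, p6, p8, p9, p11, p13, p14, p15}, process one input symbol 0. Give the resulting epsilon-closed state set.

{p4, p6, p8, p9, p11, p15}

p3 on 0 → {p11}.
No 0-transition from p1, p4, p6, p8, p9, p11, p13, p14, p15.
Union after reading 0: {p11}.
Now take the epsilon-closure:
From p11 via epsilon: add p6.
From p6 via epsilon: add p9, p15.
From p9 via epsilon: add p8.
From p8 via epsilon: add p4.
No new states can be added; the closed set is {p4, p6, p8, p9, p11, p15}.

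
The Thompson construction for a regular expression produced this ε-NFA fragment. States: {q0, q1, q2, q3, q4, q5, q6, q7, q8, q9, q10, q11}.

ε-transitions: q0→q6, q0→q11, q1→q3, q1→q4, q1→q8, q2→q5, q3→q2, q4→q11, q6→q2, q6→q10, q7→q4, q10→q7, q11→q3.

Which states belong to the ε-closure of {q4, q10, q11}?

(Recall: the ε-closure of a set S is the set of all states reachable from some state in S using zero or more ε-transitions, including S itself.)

Start with {q4, q10, q11}.
From q10 via ε: add q7.
From q11 via ε: add q3.
From q3 via ε: add q2.
From q2 via ε: add q5.
No new states can be added; the closed set is {q2, q3, q4, q5, q7, q10, q11}.

{q2, q3, q4, q5, q7, q10, q11}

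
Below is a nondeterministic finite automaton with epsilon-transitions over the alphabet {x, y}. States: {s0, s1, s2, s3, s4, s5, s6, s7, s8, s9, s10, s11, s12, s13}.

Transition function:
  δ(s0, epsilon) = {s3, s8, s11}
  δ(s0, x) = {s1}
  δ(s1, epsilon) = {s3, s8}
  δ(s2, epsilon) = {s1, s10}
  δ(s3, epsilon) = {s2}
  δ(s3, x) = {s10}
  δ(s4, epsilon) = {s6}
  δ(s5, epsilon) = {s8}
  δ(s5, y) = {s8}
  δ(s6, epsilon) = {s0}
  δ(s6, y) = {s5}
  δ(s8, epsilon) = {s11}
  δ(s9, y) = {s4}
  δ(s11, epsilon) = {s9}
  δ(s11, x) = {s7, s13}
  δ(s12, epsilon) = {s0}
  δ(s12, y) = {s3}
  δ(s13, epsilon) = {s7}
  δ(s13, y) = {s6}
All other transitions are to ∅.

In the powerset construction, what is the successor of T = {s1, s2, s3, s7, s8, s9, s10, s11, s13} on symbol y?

{s0, s1, s2, s3, s4, s6, s8, s9, s10, s11}

s9 on y → {s4}.
s13 on y → {s6}.
No y-transition from s1, s2, s3, s7, s8, s10, s11.
Union after reading y: {s4, s6}.
Now take the epsilon-closure:
From s6 via epsilon: add s0.
From s0 via epsilon: add s3, s8, s11.
From s3 via epsilon: add s2.
From s11 via epsilon: add s9.
From s2 via epsilon: add s1, s10.
No new states can be added; the closed set is {s0, s1, s2, s3, s4, s6, s8, s9, s10, s11}.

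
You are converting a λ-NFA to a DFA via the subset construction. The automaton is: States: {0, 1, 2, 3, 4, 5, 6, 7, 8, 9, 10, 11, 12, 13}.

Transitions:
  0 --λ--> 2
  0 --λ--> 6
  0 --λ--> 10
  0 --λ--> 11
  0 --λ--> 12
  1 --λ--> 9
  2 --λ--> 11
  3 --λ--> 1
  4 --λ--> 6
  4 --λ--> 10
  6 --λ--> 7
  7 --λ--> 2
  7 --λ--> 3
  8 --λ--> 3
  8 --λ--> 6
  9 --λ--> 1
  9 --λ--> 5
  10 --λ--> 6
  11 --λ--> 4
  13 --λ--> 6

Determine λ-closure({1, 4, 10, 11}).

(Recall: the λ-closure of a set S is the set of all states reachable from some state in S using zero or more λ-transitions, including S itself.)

Start with {1, 4, 10, 11}.
From 1 via λ: add 9.
From 4 via λ: add 6.
From 6 via λ: add 7.
From 9 via λ: add 5.
From 7 via λ: add 2, 3.
No new states can be added; the closed set is {1, 2, 3, 4, 5, 6, 7, 9, 10, 11}.

{1, 2, 3, 4, 5, 6, 7, 9, 10, 11}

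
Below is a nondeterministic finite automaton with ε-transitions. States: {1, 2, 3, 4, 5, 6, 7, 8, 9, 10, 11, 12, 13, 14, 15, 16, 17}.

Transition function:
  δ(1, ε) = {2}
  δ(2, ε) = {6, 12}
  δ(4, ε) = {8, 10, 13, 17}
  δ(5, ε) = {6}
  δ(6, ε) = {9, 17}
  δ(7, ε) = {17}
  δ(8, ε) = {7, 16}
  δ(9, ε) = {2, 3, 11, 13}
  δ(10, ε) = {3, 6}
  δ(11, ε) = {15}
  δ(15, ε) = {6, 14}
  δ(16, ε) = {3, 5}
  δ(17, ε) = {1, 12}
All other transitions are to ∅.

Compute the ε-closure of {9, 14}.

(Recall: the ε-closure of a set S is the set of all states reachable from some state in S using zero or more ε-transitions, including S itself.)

Start with {9, 14}.
From 9 via ε: add 2, 3, 11, 13.
From 2 via ε: add 6, 12.
From 11 via ε: add 15.
From 6 via ε: add 17.
From 17 via ε: add 1.
No new states can be added; the closed set is {1, 2, 3, 6, 9, 11, 12, 13, 14, 15, 17}.

{1, 2, 3, 6, 9, 11, 12, 13, 14, 15, 17}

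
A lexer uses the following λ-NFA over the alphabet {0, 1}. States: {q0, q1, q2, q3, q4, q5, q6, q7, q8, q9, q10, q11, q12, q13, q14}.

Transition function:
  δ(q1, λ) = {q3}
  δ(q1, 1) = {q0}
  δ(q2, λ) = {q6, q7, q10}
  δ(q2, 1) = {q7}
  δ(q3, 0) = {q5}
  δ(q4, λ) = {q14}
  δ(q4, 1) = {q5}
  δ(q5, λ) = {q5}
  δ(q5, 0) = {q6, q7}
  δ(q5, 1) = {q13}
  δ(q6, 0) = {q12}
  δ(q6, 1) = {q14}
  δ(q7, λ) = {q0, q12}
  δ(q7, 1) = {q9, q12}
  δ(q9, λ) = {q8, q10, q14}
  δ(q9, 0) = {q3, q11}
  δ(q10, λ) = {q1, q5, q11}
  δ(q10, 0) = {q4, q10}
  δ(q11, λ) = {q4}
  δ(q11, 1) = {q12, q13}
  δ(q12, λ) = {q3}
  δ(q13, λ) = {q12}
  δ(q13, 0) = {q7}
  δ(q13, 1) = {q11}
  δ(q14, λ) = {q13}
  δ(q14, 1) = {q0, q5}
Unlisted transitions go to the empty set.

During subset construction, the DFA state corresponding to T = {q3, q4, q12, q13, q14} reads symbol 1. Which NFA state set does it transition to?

{q0, q3, q4, q5, q11, q12, q13, q14}

q4 on 1 → {q5}.
q13 on 1 → {q11}.
q14 on 1 → {q0, q5}.
No 1-transition from q3, q12.
Union after reading 1: {q0, q5, q11}.
Now take the λ-closure:
From q11 via λ: add q4.
From q4 via λ: add q14.
From q14 via λ: add q13.
From q13 via λ: add q12.
From q12 via λ: add q3.
No new states can be added; the closed set is {q0, q3, q4, q5, q11, q12, q13, q14}.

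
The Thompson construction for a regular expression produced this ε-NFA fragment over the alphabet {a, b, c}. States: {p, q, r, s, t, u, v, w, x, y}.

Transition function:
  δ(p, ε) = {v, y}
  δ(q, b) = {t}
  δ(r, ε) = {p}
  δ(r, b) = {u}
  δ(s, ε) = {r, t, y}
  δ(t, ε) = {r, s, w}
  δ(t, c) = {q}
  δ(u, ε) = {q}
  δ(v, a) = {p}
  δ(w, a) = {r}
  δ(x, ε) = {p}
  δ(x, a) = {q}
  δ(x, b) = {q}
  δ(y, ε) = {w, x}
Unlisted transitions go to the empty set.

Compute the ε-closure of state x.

{p, v, w, x, y}

Start with {x}.
From x via ε: add p.
From p via ε: add v, y.
From y via ε: add w.
No new states can be added; the closed set is {p, v, w, x, y}.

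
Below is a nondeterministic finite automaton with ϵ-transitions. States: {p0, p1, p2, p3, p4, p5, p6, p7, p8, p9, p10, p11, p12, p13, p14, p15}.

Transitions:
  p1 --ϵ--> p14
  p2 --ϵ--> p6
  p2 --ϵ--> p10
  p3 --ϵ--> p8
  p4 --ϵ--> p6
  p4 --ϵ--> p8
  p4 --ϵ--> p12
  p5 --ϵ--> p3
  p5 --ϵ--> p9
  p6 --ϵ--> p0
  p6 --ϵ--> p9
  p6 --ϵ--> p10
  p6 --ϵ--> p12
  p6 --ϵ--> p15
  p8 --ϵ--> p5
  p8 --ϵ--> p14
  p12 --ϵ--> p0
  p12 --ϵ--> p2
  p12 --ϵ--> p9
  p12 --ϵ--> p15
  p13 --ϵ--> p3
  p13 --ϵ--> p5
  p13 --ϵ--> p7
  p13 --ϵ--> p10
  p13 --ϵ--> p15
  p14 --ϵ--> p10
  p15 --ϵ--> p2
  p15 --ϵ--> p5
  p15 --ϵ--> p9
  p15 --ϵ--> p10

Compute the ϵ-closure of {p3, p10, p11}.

{p3, p5, p8, p9, p10, p11, p14}

Start with {p3, p10, p11}.
From p3 via ϵ: add p8.
From p8 via ϵ: add p5, p14.
From p5 via ϵ: add p9.
No new states can be added; the closed set is {p3, p5, p8, p9, p10, p11, p14}.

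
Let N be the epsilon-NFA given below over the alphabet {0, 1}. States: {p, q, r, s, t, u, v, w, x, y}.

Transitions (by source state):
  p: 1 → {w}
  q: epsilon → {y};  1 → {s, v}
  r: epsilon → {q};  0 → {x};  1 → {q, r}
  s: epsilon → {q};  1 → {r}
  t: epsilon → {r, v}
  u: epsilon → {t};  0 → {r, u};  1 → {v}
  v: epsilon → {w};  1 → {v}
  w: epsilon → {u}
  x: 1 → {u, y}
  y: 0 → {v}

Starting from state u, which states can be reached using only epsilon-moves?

Start with {u}.
From u via epsilon: add t.
From t via epsilon: add r, v.
From r via epsilon: add q.
From v via epsilon: add w.
From q via epsilon: add y.
No new states can be added; the closed set is {q, r, t, u, v, w, y}.

{q, r, t, u, v, w, y}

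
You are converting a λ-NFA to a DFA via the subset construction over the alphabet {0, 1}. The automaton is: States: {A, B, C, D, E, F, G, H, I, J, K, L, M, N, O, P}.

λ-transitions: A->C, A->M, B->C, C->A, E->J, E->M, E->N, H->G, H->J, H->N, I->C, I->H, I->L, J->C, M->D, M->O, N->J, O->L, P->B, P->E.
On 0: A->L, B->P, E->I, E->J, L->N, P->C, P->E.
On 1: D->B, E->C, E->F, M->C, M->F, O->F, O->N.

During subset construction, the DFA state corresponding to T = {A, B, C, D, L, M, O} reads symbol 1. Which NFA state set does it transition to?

D on 1 → {B}.
M on 1 → {C, F}.
O on 1 → {F, N}.
No 1-transition from A, B, C, L.
Union after reading 1: {B, C, F, N}.
Now take the λ-closure:
From C via λ: add A.
From N via λ: add J.
From A via λ: add M.
From M via λ: add D, O.
From O via λ: add L.
No new states can be added; the closed set is {A, B, C, D, F, J, L, M, N, O}.

{A, B, C, D, F, J, L, M, N, O}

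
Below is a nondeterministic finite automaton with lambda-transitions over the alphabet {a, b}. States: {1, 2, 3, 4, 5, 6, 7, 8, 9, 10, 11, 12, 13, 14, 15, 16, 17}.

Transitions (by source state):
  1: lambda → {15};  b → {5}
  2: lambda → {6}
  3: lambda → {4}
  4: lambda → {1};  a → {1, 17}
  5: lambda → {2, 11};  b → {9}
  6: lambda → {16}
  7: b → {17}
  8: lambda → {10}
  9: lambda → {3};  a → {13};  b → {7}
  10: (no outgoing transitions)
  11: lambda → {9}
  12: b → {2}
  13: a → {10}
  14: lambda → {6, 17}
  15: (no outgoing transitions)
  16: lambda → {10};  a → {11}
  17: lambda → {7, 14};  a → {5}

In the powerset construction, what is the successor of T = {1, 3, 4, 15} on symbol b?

1 on b → {5}.
No b-transition from 3, 4, 15.
Union after reading b: {5}.
Now take the lambda-closure:
From 5 via lambda: add 2, 11.
From 2 via lambda: add 6.
From 11 via lambda: add 9.
From 6 via lambda: add 16.
From 9 via lambda: add 3.
From 3 via lambda: add 4.
From 16 via lambda: add 10.
From 4 via lambda: add 1.
From 1 via lambda: add 15.
No new states can be added; the closed set is {1, 2, 3, 4, 5, 6, 9, 10, 11, 15, 16}.

{1, 2, 3, 4, 5, 6, 9, 10, 11, 15, 16}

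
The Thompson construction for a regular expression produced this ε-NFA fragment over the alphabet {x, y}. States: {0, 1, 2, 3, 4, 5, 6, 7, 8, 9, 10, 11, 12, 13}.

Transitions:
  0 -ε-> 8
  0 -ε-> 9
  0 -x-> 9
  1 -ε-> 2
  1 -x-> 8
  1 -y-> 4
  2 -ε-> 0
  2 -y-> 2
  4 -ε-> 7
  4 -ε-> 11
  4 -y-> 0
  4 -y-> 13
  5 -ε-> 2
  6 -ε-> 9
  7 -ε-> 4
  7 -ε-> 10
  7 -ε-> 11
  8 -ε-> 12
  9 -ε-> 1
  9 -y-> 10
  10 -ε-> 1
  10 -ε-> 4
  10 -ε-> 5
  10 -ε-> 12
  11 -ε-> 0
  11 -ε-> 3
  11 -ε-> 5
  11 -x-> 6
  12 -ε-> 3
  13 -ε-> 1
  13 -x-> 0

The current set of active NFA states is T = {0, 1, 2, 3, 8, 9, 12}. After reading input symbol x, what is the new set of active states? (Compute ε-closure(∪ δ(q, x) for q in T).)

{0, 1, 2, 3, 8, 9, 12}

0 on x → {9}.
1 on x → {8}.
No x-transition from 2, 3, 8, 9, 12.
Union after reading x: {8, 9}.
Now take the ε-closure:
From 8 via ε: add 12.
From 9 via ε: add 1.
From 1 via ε: add 2.
From 12 via ε: add 3.
From 2 via ε: add 0.
No new states can be added; the closed set is {0, 1, 2, 3, 8, 9, 12}.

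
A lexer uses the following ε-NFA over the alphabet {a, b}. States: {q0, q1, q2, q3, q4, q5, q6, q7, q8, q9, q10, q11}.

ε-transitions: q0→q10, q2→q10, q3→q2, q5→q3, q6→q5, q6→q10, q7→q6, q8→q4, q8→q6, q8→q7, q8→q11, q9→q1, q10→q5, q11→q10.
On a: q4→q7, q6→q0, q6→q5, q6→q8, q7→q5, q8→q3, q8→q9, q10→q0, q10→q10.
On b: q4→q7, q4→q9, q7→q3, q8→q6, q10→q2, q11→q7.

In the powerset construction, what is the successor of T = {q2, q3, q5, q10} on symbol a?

q10 on a → {q0, q10}.
No a-transition from q2, q3, q5.
Union after reading a: {q0, q10}.
Now take the ε-closure:
From q10 via ε: add q5.
From q5 via ε: add q3.
From q3 via ε: add q2.
No new states can be added; the closed set is {q0, q2, q3, q5, q10}.

{q0, q2, q3, q5, q10}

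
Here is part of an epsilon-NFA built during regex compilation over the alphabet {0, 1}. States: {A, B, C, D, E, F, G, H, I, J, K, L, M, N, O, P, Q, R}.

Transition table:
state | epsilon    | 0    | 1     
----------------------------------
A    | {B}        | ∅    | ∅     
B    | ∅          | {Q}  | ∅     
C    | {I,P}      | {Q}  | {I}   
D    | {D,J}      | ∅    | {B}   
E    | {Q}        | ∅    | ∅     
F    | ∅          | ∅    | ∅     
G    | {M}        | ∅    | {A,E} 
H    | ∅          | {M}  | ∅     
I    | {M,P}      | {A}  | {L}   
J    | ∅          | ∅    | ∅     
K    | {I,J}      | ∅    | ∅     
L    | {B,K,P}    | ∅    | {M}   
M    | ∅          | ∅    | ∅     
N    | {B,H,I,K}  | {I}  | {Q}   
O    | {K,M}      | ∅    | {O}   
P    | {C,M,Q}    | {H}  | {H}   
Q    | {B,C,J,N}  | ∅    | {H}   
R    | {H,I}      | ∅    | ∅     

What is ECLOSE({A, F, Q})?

Start with {A, F, Q}.
From A via epsilon: add B.
From Q via epsilon: add C, J, N.
From C via epsilon: add I, P.
From N via epsilon: add H, K.
From I via epsilon: add M.
No new states can be added; the closed set is {A, B, C, F, H, I, J, K, M, N, P, Q}.

{A, B, C, F, H, I, J, K, M, N, P, Q}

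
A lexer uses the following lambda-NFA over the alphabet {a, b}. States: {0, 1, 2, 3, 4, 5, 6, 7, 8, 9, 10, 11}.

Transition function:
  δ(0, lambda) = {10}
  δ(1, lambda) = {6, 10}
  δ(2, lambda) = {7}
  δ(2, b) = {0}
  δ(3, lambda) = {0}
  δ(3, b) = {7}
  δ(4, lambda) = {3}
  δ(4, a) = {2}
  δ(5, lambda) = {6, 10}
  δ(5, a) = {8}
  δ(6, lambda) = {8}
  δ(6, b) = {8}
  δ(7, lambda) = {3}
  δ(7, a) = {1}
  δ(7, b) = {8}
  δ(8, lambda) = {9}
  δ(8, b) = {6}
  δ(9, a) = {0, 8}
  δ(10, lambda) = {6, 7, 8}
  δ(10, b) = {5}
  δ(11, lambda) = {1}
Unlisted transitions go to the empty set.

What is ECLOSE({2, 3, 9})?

{0, 2, 3, 6, 7, 8, 9, 10}

Start with {2, 3, 9}.
From 2 via lambda: add 7.
From 3 via lambda: add 0.
From 0 via lambda: add 10.
From 10 via lambda: add 6, 8.
No new states can be added; the closed set is {0, 2, 3, 6, 7, 8, 9, 10}.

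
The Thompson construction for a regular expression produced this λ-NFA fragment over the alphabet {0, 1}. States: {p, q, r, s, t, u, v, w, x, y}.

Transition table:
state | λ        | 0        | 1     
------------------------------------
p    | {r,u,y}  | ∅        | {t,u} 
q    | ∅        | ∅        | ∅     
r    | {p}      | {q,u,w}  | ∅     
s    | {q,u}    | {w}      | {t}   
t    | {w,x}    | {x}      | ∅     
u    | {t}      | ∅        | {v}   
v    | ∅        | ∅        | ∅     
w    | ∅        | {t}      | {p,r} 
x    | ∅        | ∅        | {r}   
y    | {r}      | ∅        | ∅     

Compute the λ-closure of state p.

Start with {p}.
From p via λ: add r, u, y.
From u via λ: add t.
From t via λ: add w, x.
No new states can be added; the closed set is {p, r, t, u, w, x, y}.

{p, r, t, u, w, x, y}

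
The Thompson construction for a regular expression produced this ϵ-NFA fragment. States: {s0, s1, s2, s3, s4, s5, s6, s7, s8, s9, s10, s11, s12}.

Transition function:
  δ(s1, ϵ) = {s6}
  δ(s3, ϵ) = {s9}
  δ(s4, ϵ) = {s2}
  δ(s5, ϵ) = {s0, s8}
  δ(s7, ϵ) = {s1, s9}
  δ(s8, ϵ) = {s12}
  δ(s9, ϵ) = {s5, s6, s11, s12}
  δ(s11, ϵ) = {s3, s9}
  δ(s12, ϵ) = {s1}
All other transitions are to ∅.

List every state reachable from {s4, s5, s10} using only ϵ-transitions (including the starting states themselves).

Start with {s4, s5, s10}.
From s4 via ϵ: add s2.
From s5 via ϵ: add s0, s8.
From s8 via ϵ: add s12.
From s12 via ϵ: add s1.
From s1 via ϵ: add s6.
No new states can be added; the closed set is {s0, s1, s2, s4, s5, s6, s8, s10, s12}.

{s0, s1, s2, s4, s5, s6, s8, s10, s12}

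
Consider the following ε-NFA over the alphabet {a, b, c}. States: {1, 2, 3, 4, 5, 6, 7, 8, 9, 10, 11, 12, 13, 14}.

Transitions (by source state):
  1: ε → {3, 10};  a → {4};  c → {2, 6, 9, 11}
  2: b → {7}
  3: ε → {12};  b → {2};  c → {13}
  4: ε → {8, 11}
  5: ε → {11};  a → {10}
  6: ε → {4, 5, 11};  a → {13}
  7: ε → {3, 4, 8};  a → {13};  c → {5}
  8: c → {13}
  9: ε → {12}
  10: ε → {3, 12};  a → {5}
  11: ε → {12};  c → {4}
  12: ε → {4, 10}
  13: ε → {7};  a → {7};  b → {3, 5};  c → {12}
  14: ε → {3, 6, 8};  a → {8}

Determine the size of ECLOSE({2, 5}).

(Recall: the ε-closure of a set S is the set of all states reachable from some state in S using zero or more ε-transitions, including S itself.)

8

Start with {2, 5}.
From 5 via ε: add 11.
From 11 via ε: add 12.
From 12 via ε: add 4, 10.
From 4 via ε: add 8.
From 10 via ε: add 3.
ε-closure = {2, 3, 4, 5, 8, 10, 11, 12}, which has 8 states.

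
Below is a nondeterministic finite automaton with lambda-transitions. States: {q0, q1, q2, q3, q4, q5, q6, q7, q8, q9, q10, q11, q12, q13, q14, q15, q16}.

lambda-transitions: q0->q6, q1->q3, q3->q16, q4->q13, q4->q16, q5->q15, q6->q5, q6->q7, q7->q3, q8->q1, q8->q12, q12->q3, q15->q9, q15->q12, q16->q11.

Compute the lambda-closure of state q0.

Start with {q0}.
From q0 via lambda: add q6.
From q6 via lambda: add q5, q7.
From q5 via lambda: add q15.
From q7 via lambda: add q3.
From q3 via lambda: add q16.
From q15 via lambda: add q9, q12.
From q16 via lambda: add q11.
No new states can be added; the closed set is {q0, q3, q5, q6, q7, q9, q11, q12, q15, q16}.

{q0, q3, q5, q6, q7, q9, q11, q12, q15, q16}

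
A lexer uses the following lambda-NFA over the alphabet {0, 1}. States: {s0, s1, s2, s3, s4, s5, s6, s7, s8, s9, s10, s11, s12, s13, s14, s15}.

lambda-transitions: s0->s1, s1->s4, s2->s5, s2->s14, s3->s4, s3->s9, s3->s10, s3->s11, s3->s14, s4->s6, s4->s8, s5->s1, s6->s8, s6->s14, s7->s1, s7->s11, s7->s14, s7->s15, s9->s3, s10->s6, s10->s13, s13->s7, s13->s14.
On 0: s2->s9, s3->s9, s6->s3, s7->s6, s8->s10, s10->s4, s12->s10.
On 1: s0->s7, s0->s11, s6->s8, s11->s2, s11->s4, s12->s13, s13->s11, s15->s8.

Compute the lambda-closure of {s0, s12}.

{s0, s1, s4, s6, s8, s12, s14}

Start with {s0, s12}.
From s0 via lambda: add s1.
From s1 via lambda: add s4.
From s4 via lambda: add s6, s8.
From s6 via lambda: add s14.
No new states can be added; the closed set is {s0, s1, s4, s6, s8, s12, s14}.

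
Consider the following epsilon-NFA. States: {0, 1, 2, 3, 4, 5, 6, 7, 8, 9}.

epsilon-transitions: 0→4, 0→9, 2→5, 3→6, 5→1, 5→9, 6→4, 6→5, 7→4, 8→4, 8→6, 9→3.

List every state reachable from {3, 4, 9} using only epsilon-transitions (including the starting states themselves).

{1, 3, 4, 5, 6, 9}

Start with {3, 4, 9}.
From 3 via epsilon: add 6.
From 6 via epsilon: add 5.
From 5 via epsilon: add 1.
No new states can be added; the closed set is {1, 3, 4, 5, 6, 9}.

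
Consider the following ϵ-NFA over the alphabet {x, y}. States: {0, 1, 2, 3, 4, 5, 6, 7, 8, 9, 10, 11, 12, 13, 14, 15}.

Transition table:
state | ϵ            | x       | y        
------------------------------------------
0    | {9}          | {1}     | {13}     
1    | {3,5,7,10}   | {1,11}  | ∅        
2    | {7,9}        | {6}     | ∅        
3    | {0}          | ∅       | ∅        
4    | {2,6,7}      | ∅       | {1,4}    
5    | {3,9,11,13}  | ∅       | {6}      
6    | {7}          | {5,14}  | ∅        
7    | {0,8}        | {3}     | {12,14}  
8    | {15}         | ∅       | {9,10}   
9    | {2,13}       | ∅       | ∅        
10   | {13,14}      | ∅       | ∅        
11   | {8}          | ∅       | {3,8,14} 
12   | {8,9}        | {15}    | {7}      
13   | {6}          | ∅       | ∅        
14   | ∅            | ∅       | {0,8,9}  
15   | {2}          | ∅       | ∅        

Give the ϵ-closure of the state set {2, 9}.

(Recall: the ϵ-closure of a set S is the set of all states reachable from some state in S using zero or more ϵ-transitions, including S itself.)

Start with {2, 9}.
From 2 via ϵ: add 7.
From 9 via ϵ: add 13.
From 7 via ϵ: add 0, 8.
From 13 via ϵ: add 6.
From 8 via ϵ: add 15.
No new states can be added; the closed set is {0, 2, 6, 7, 8, 9, 13, 15}.

{0, 2, 6, 7, 8, 9, 13, 15}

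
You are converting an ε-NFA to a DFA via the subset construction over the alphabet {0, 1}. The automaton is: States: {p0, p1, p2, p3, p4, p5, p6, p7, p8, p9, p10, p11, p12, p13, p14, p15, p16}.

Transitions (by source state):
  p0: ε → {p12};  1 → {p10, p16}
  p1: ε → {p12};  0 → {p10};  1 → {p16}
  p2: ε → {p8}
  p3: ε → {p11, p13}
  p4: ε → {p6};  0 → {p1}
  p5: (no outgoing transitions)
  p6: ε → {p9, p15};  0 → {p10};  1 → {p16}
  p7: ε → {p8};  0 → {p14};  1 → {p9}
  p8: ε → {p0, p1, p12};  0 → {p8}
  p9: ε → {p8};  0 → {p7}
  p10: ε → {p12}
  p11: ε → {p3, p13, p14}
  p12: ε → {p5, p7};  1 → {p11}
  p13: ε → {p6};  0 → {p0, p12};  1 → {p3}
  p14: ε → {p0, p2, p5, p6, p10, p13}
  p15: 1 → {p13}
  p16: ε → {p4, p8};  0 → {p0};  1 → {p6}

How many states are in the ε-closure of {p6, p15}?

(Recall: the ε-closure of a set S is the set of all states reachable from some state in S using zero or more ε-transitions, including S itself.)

9

Start with {p6, p15}.
From p6 via ε: add p9.
From p9 via ε: add p8.
From p8 via ε: add p0, p1, p12.
From p12 via ε: add p5, p7.
ε-closure = {p0, p1, p5, p6, p7, p8, p9, p12, p15}, which has 9 states.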